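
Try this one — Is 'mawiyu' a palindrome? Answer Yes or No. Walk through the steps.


Forward: 'mawiyu'
Reversed: 'uyiwam'
They differ.

No


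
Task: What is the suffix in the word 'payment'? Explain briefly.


The word 'payment' = 'pay' (root) + '-ment' (suffix). The suffix is '-ment'.

ment


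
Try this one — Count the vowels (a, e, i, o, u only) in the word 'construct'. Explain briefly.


Vowels in 'construct': o, u = 2 vowels.

2


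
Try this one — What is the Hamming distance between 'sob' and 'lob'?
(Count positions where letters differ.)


Alignment:
Position 1: 's' vs 'l' = DIFFER
Position 2: 'o' vs 'o' = match
Position 3: 'b' vs 'b' = match
Total differences: 1

1


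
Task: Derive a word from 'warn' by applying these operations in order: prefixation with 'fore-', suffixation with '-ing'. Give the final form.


Step 1: Add prefix 'fore-' to 'warn' = 'forewarn'
Step 2: Add suffix '-ing' to 'forewarn' = 'forewarning'

forewarning


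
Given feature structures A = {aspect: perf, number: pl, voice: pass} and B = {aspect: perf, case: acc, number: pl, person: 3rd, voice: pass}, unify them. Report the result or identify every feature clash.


Compare features:
aspect: A=perf vs B=perf -> unified: perf
case: A=_ vs B=acc -> unified: acc
number: A=pl vs B=pl -> unified: pl
person: A=_ vs B=3rd -> unified: 3rd
voice: A=pass vs B=pass -> unified: pass
No clashes found.

Unified: {aspect: perf, case: acc, number: pl, person: 3rd, voice: pass}


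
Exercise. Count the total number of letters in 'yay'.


Spell out 'yay' and number each letter: y(1), a(2), y(3). Total: 3 letters.

3


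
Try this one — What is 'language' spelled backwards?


Reverse 'language' character by character: 'egaugnal'.

egaugnal


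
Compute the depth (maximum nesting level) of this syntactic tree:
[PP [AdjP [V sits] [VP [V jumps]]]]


Count bracket nesting levels:
'[' at pos 0: depth = 1
'[' at pos 4: depth = 2
'[' at pos 10: depth = 3
'[' at pos 19: depth = 3
'[' at pos 23: depth = 4
Maximum depth reached: 4

4


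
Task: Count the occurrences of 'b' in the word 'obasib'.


Letter 'b' in 'obasib': found at position(s) 2, 6 = 2 occurrence(s).

2


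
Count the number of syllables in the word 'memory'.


Break 'memory' into syllables: mem-o-ry -> mem | o | ry = 3 syllables

3 syllables


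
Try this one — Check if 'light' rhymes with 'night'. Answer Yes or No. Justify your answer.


Rime (stressed vowel + following sounds) of 'light': -ight = /aɪt/
Rime of 'night': -ight = /aɪt/
/aɪt/ and /aɪt/ are the same ending sound, so the words rhyme.

Yes


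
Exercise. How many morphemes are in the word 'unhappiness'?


Decomposition: un- (prefix) + happy (root) + -ness (suffix) = 3 morpheme(s)

3 morphemes


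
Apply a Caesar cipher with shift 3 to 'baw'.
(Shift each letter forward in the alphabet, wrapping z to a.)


Shift each letter by 3: b -> e, a -> d, w -> z. Result: 'edz'.

edz


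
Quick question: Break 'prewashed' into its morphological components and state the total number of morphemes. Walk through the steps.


Step 1: Identify prefix: 'pre' (meaning: before)
Step 2: Identify root: 'wash'
Step 3: Identify suffix(es): 'ed'
Decomposition: pre- (prefix: before) + wash (root) + -ed (suffix: past)
Total morphemes: 3

3 morphemes (pre- (prefix: before) + wash (root) + -ed (suffix: past))


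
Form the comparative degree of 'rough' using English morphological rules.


Apply comparative formation (add -er): 'rough' -> 'rougher'.

rougher


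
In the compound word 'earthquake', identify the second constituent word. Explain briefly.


Split 'earthquake' into 'earth' + 'quake'. The second part is 'quake'.

quake


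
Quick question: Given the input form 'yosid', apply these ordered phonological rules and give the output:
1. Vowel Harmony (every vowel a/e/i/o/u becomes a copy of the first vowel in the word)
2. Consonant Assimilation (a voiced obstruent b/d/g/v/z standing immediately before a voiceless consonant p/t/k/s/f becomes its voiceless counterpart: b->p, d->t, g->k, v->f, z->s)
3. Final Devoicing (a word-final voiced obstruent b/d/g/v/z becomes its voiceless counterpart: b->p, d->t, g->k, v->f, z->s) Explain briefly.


Starting form: 'yosid'
Rule 1: Vowel Harmony: all vowels become 'o' (matching first vowel). 'yosid' -> 'yosod'
Rule 2: Consonant Assimilation: no voiced obstruent (b/d/g/v/z) stands immediately before a voiceless consonant (p/t/k/s/f). No change.
Rule 3: Final Devoicing: word-final voiced obstruent 'd' becomes voiceless 't'. 'yosod' -> 'yosot'
Final form: 'yosot'

yosot


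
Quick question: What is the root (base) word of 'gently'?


Remove suffix '-ly' from 'gently' to get root 'gentle'.

gentle


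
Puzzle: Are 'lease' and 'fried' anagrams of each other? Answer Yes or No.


Sorted letters of 'lease': 'aeels'
Sorted letters of 'fried': 'defir'
They do not match.

No


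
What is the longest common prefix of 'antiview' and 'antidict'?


Compare from the start: 4 characters match: 'anti'. Mismatch at position 5: 'v' vs 'd'.

anti


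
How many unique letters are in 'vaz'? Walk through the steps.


Unique letters in 'vaz': {a, v, z} = 3 distinct letters.

3


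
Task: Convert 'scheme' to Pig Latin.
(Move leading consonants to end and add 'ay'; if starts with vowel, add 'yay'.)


'scheme': move consonant cluster 'sch' to end and add 'ay': 'emeschay'.

emeschay


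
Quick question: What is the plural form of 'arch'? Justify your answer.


Apply rule: Add -es (sibilant/fricative ending). 'arch' becomes 'arches'.

arches


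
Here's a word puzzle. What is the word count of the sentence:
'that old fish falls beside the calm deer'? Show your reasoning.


Split into words: that | old | fish | falls | beside | the | calm | deer = 8 words.

8


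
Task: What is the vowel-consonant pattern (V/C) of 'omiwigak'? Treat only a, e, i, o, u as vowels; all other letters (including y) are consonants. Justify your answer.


Letter mapping: o = V, m = C, i = V, w = C, i = V, g = C, a = V, k = C.

VCVCVCVC


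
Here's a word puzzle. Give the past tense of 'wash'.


Apply rule: Add -ed. 'wash' becomes 'washed'.

washed


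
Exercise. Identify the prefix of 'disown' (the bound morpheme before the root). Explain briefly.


The word 'disown' = 'dis' (prefix) + 'own' (root). The prefix is 'dis'.

dis


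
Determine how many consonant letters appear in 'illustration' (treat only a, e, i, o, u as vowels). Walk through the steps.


Consonants in 'illustration': l, l, s, t, r, t, n = 7 consonants.

7


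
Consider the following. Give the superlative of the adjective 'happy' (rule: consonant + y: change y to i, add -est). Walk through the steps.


Apply superlative formation (consonant + y: change y to i, add -est): 'happy' -> 'happiest'.

happiest


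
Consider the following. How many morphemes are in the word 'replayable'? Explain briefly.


Decomposition: re- (prefix) + play (root) + -able (suffix) = 3 morpheme(s)

3 morphemes


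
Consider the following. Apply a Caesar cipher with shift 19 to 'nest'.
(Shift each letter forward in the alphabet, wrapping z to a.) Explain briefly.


Shift each letter by 19: n -> g, e -> x, s -> l, t -> m. Result: 'gxlm'.

gxlm


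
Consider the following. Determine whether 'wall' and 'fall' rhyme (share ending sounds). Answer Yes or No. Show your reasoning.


Rime (stressed vowel + following sounds) of 'wall': -all = /ɔːl/
Rime of 'fall': -all = /ɔːl/
/ɔːl/ and /ɔːl/ are the same ending sound, so the words rhyme.

Yes


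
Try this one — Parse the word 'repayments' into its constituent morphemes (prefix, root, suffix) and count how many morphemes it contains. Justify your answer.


Step 1: Identify prefix: 're' (meaning: again)
Step 2: Identify root: 'pay'
Step 3: Identify suffix(es): 'ment, s'
Decomposition: re- (prefix: again) + pay (root) + -ment (suffix: action/result) + -s (plural)
Total morphemes: 4

4 morphemes (re- (prefix: again) + pay (root) + -ment (suffix: action/result) + -s (plural))


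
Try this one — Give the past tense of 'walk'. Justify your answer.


Apply rule: Add -ed. 'walk' becomes 'walked'.

walked


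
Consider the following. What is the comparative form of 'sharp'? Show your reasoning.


Apply comparative formation (add -er): 'sharp' -> 'sharper'.

sharper


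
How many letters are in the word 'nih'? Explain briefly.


Spell out 'nih' and number each letter: n(1), i(2), h(3). Total: 3 letters.

3


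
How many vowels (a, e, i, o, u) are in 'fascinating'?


Vowels in 'fascinating': a, i, a, i = 4 vowels.

4


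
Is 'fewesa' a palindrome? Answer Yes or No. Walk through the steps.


Forward: 'fewesa'
Reversed: 'asewef'
They differ.

No


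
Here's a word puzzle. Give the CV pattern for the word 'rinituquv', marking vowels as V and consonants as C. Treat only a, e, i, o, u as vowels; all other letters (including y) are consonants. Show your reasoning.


Letter mapping: r = C, i = V, n = C, i = V, t = C, u = V, q = C, u = V, v = C.

CVCVCVCVC


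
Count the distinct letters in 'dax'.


Unique letters in 'dax': {a, d, x} = 3 distinct letters.

3


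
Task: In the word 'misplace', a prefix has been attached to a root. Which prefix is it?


The word 'misplace' = 'mis' (prefix) + 'place' (root). The prefix is 'mis'.

mis


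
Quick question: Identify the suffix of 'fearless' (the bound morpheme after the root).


The word 'fearless' = 'fear' (root) + '-less' (suffix). The suffix is '-less'.

less


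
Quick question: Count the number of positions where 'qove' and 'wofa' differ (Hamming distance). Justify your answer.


Alignment:
Position 1: 'q' vs 'w' = DIFFER
Position 2: 'o' vs 'o' = match
Position 3: 'v' vs 'f' = DIFFER
Position 4: 'e' vs 'a' = DIFFER
Total differences: 3

3


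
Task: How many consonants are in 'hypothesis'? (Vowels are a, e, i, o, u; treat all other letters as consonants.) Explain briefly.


Consonants in 'hypothesis': h, y, p, t, h, s, s = 7 consonants.

7


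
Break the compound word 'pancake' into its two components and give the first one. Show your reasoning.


Split 'pancake' into 'pan' + 'cake'. The first part is 'pan'.

pan


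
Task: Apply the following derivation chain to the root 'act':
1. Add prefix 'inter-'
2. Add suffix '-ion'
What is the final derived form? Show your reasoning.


Step 1: Add prefix 'inter-' to 'act' = 'interact'
Step 2: Add suffix '-ion' to 'interact' = 'interaction'

interaction


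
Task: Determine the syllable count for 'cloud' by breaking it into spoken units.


Break 'cloud' into syllables: cloud -> cloud = 1 syllable

1 syllable


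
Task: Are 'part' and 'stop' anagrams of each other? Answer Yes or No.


Sorted letters of 'part': 'aprt'
Sorted letters of 'stop': 'opst'
They do not match.

No


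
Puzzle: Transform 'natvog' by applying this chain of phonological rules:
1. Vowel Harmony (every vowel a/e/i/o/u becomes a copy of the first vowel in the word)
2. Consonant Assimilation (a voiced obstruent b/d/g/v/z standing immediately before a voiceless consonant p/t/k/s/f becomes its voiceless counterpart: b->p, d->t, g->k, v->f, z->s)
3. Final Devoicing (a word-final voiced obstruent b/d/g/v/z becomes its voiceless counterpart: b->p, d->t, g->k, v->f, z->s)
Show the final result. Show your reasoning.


Starting form: 'natvog'
Rule 1: Vowel Harmony: all vowels become 'a' (matching first vowel). 'natvog' -> 'natvag'
Rule 2: Consonant Assimilation: no voiced obstruent (b/d/g/v/z) stands immediately before a voiceless consonant (p/t/k/s/f). No change.
Rule 3: Final Devoicing: word-final voiced obstruent 'g' becomes voiceless 'k'. 'natvag' -> 'natvak'
Final form: 'natvak'

natvak


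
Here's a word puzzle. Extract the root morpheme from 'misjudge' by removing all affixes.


Remove prefix 'mis' from 'misjudge' to get root 'judge'.

judge


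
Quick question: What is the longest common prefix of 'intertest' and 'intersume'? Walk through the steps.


Compare from the start: 5 characters match: 'inter'. Mismatch at position 6: 't' vs 's'.

inter


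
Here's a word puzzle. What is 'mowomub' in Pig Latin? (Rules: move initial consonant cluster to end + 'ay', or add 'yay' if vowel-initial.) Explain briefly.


'mowomub': move consonant cluster 'm' to end and add 'ay': 'owomubmay'.

owomubmay


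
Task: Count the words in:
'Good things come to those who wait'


Split into words: Good | things | come | to | those | who | wait = 7 words.

7


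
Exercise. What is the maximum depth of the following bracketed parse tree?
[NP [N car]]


Count bracket nesting levels:
'[' at pos 0: depth = 1
'[' at pos 4: depth = 2
Maximum depth reached: 2

2


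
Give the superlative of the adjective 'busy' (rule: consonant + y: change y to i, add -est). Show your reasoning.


Apply superlative formation (consonant + y: change y to i, add -est): 'busy' -> 'busiest'.

busiest


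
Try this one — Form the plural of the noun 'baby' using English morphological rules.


Apply rule: Change -y to -ies (consonant + y). 'baby' becomes 'babies'.

babies


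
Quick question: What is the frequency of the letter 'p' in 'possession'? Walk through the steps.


Letter 'p' in 'possession': found at position(s) 1 = 1 occurrence(s).

1


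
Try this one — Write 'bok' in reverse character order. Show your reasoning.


Reverse 'bok' character by character: 'kob'.

kob


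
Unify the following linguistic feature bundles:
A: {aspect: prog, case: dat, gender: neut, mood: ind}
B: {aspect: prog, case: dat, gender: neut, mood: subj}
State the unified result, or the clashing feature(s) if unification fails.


Compare features:
aspect: A=prog vs B=prog -> unified: prog
case: A=dat vs B=dat -> unified: dat
gender: A=neut vs B=neut -> unified: neut
mood: A=ind vs B=subj -> CLASH
Clash detected on feature 'mood' (ind vs subj); unification fails.

CLASH on 'mood' (ind vs subj)


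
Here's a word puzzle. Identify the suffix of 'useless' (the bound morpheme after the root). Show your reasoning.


The word 'useless' = 'use' (root) + '-less' (suffix). The suffix is '-less'.

less


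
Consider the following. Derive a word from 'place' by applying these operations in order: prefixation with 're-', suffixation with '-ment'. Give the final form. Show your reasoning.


Step 1: Add prefix 're-' to 'place' = 'replace'
Step 2: Add suffix '-ment' to 'replace' = 'replacement'

replacement


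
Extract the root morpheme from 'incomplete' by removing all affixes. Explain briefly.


Remove prefix 'in' from 'incomplete' to get root 'complete'.

complete


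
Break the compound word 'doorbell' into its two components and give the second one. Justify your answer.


Split 'doorbell' into 'door' + 'bell'. The second part is 'bell'.

bell


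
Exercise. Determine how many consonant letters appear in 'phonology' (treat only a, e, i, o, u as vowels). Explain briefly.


Consonants in 'phonology': p, h, n, l, g, y = 6 consonants.

6


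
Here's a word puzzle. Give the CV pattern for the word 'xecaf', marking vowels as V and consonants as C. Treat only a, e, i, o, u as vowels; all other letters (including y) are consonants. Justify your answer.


Letter mapping: x = C, e = V, c = C, a = V, f = C.

CVCVC


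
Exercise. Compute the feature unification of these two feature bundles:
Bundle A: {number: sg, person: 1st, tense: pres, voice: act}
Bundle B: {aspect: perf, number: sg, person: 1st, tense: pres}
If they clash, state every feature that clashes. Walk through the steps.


Compare features:
aspect: A=_ vs B=perf -> unified: perf
number: A=sg vs B=sg -> unified: sg
person: A=1st vs B=1st -> unified: 1st
tense: A=pres vs B=pres -> unified: pres
voice: A=act vs B=_ -> unified: act
No clashes found.

Unified: {aspect: perf, number: sg, person: 1st, tense: pres, voice: act}


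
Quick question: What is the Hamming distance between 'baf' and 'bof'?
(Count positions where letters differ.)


Alignment:
Position 1: 'b' vs 'b' = match
Position 2: 'a' vs 'o' = DIFFER
Position 3: 'f' vs 'f' = match
Total differences: 1

1


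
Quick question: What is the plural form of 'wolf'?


Apply rule: Change -f to -ves. 'wolf' becomes 'wolves'.

wolves


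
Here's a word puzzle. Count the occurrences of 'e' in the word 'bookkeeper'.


Letter 'e' in 'bookkeeper': found at position(s) 6, 7, 9 = 3 occurrence(s).

3


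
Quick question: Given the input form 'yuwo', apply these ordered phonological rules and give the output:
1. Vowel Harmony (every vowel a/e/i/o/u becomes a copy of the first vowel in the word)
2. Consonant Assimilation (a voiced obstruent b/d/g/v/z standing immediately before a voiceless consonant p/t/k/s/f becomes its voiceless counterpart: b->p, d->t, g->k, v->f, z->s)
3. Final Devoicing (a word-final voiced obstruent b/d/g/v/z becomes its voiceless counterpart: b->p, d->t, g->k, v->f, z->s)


Starting form: 'yuwo'
Rule 1: Vowel Harmony: all vowels become 'u' (matching first vowel). 'yuwo' -> 'yuwu'
Rule 2: Consonant Assimilation: no voiced obstruent (b/d/g/v/z) stands immediately before a voiceless consonant (p/t/k/s/f). No change.
Rule 3: Final Devoicing: the word ends in the vowel 'u', not a consonant. No change.
Final form: 'yuwu'

yuwu


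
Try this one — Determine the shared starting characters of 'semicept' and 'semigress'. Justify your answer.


Compare from the start: 4 characters match: 'semi'. Mismatch at position 5: 'c' vs 'g'.

semi


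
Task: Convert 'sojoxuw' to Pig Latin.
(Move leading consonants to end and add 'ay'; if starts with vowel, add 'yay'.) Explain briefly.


'sojoxuw': move consonant cluster 's' to end and add 'ay': 'ojoxuwsay'.

ojoxuwsay


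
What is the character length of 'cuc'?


Spell out 'cuc' and number each letter: c(1), u(2), c(3). Total: 3 letters.

3


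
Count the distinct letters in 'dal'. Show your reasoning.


Unique letters in 'dal': {a, d, l} = 3 distinct letters.

3


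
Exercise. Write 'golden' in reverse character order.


Reverse 'golden' character by character: 'nedlog'.

nedlog


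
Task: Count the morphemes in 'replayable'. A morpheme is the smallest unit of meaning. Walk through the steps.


Decomposition: re- (prefix) + play (root) + -able (suffix) = 3 morpheme(s)

3 morphemes


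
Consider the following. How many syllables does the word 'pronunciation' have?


Break 'pronunciation' into syllables: pro-nun-ci-a-tion -> pro | nun | ci | a | tion = 5 syllables

5 syllables


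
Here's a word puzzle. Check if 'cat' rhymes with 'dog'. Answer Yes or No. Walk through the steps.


Rime (stressed vowel + following sounds) of 'cat': -at = /æt/
Rime of 'dog': -og = /ɒg/
/æt/ and /ɒg/ are different ending sounds, so the words do not rhyme.

No


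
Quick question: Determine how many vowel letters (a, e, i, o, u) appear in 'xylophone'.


Vowels in 'xylophone': o, o, e = 3 vowels.

3


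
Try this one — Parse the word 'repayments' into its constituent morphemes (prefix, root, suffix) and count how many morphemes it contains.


Step 1: Identify prefix: 're' (meaning: again)
Step 2: Identify root: 'pay'
Step 3: Identify suffix(es): 'ment, s'
Decomposition: re- (prefix: again) + pay (root) + -ment (suffix: action/result) + -s (plural)
Total morphemes: 4

4 morphemes (re- (prefix: again) + pay (root) + -ment (suffix: action/result) + -s (plural))


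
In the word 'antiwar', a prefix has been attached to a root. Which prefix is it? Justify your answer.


The word 'antiwar' = 'anti' (prefix) + 'war' (root). The prefix is 'anti'.

anti


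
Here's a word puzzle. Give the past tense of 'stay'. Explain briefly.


Apply rule: Add -ed. 'stay' becomes 'stayed'.

stayed


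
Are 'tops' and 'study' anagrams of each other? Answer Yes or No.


Sorted letters of 'tops': 'opst'
Sorted letters of 'study': 'dstuy'
They do not match.

No


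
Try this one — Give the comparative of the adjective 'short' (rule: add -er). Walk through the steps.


Apply comparative formation (add -er): 'short' -> 'shorter'.

shorter


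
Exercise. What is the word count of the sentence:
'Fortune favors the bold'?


Split into words: Fortune | favors | the | bold = 4 words.

4


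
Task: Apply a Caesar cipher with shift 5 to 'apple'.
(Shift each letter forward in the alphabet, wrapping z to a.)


Shift each letter by 5: a -> f, p -> u, p -> u, l -> q, e -> j. Result: 'fuuqj'.

fuuqj


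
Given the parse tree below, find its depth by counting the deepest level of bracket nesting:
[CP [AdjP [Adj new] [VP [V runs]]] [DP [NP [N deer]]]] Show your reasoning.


Count bracket nesting levels:
'[' at pos 0: depth = 1
'[' at pos 4: depth = 2
'[' at pos 10: depth = 3
'[' at pos 20: depth = 3
'[' at pos 24: depth = 4
'[' at pos 35: depth = 2
'[' at pos 39: depth = 3
'[' at pos 43: depth = 4
Maximum depth reached: 4

4


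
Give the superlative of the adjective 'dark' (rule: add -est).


Apply superlative formation (add -est): 'dark' -> 'darkest'.

darkest


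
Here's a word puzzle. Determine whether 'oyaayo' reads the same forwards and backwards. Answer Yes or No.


Forward: 'oyaayo'
Reversed: 'oyaayo'
They are identical.

Yes


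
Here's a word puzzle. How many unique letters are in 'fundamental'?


Unique letters in 'fundamental': {a, d, e, f, l, m, n, t, u} = 9 distinct letters.

9


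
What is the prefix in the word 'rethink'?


The word 'rethink' = 're' (prefix) + 'think' (root). The prefix is 're'.

re


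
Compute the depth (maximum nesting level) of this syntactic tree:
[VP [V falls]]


Count bracket nesting levels:
'[' at pos 0: depth = 1
'[' at pos 4: depth = 2
Maximum depth reached: 2

2


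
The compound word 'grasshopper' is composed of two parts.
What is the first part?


Split 'grasshopper' into 'grass' + 'hopper'. The first part is 'grass'.

grass


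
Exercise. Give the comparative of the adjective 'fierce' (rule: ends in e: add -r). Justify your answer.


Apply comparative formation (ends in e: add -r): 'fierce' -> 'fiercer'.

fiercer


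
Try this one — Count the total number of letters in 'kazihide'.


Spell out 'kazihide' and number each letter: k(1), a(2), z(3), i(4), h(5), i(6), d(7), e(8). Total: 8 letters.

8


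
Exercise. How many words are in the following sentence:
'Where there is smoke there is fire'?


Split into words: Where | there | is | smoke | there | is | fire = 7 words.

7


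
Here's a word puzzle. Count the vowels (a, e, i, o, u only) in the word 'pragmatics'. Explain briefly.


Vowels in 'pragmatics': a, a, i = 3 vowels.

3


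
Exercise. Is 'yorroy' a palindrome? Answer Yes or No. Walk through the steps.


Forward: 'yorroy'
Reversed: 'yorroy'
They are identical.

Yes


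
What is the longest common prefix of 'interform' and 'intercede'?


Compare from the start: 5 characters match: 'inter'. Mismatch at position 6: 'f' vs 'c'.

inter


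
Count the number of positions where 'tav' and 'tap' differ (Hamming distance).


Alignment:
Position 1: 't' vs 't' = match
Position 2: 'a' vs 'a' = match
Position 3: 'v' vs 'p' = DIFFER
Total differences: 1

1


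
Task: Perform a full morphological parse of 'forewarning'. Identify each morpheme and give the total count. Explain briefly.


Step 1: Identify prefix: 'fore' (meaning: before/front)
Step 2: Identify root: 'warn'
Step 3: Identify suffix(es): 'ing'
Decomposition: fore- (prefix: before/front) + warn (root) + -ing (suffix: ongoing action)
Total morphemes: 3

3 morphemes (fore- (prefix: before/front) + warn (root) + -ing (suffix: ongoing action))


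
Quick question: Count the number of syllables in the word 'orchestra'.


Break 'orchestra' into syllables: or-ches-tra -> or | ches | tra = 3 syllables

3 syllables


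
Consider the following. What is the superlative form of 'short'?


Apply superlative formation (add -est): 'short' -> 'shortest'.

shortest


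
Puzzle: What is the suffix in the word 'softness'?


The word 'softness' = 'soft' (root) + '-ness' (suffix). The suffix is '-ness'.

ness


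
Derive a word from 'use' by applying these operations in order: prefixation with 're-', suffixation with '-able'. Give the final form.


Step 1: Add prefix 're-' to 'use' = 'reuse'
Step 2: Add suffix '-able' to 'reuse' = 'reusable'

reusable


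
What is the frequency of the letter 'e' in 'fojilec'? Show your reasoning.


Letter 'e' in 'fojilec': found at position(s) 6 = 1 occurrence(s).

1


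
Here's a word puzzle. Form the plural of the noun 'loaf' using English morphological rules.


Apply rule: Change -f to -ves. 'loaf' becomes 'loaves'.

loaves


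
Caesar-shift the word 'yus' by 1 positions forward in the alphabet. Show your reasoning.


Shift each letter by 1: y -> z, u -> v, s -> t. Result: 'zvt'.

zvt


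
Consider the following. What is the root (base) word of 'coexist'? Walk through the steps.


Remove prefix 'co' from 'coexist' to get root 'exist'.

exist


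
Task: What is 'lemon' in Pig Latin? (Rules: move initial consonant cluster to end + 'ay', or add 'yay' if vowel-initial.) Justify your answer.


'lemon': move consonant cluster 'l' to end and add 'ay': 'emonlay'.

emonlay


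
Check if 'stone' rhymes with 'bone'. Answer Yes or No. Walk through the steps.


Rime (stressed vowel + following sounds) of 'stone': -one = /oʊn/
Rime of 'bone': -one = /oʊn/
/oʊn/ and /oʊn/ are the same ending sound, so the words rhyme.

Yes


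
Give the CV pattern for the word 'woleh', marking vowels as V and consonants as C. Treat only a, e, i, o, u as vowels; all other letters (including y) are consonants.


Letter mapping: w = C, o = V, l = C, e = V, h = C.

CVCVC


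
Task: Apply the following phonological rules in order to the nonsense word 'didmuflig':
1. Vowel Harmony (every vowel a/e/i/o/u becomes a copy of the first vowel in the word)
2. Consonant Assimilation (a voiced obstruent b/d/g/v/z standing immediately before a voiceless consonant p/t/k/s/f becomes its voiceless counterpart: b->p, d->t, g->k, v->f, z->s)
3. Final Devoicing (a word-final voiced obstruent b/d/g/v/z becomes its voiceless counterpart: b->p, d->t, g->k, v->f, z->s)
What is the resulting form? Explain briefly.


Starting form: 'didmuflig'
Rule 1: Vowel Harmony: all vowels become 'i' (matching first vowel). 'didmuflig' -> 'didmiflig'
Rule 2: Consonant Assimilation: no voiced obstruent (b/d/g/v/z) stands immediately before a voiceless consonant (p/t/k/s/f). No change.
Rule 3: Final Devoicing: word-final voiced obstruent 'g' becomes voiceless 'k'. 'didmiflig' -> 'didmiflik'
Final form: 'didmiflik'

didmiflik


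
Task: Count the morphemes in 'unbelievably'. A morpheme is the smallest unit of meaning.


Decomposition: un- (prefix) + believe (root) + -able (suffix) + -ly (suffix) = 4 morpheme(s)

4 morphemes


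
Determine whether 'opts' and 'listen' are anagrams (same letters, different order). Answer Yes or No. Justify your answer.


Sorted letters of 'opts': 'opst'
Sorted letters of 'listen': 'eilnst'
They do not match.

No


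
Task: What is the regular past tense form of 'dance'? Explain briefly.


Apply rule: Add -d (word ends in -e). 'dance' becomes 'danced'.

danced


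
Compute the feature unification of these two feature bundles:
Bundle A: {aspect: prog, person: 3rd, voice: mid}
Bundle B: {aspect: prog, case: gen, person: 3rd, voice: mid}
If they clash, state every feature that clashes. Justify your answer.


Compare features:
aspect: A=prog vs B=prog -> unified: prog
case: A=_ vs B=gen -> unified: gen
person: A=3rd vs B=3rd -> unified: 3rd
voice: A=mid vs B=mid -> unified: mid
No clashes found.

Unified: {aspect: prog, case: gen, person: 3rd, voice: mid}


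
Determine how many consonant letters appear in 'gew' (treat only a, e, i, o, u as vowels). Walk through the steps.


Consonants in 'gew': g, w = 2 consonants.

2


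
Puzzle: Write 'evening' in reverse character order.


Reverse 'evening' character by character: 'gnineve'.

gnineve


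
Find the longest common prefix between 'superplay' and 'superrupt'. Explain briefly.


Compare from the start: 5 characters match: 'super'. Mismatch at position 6: 'p' vs 'r'.

super


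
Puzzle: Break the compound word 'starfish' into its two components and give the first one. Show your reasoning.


Split 'starfish' into 'star' + 'fish'. The first part is 'star'.

star


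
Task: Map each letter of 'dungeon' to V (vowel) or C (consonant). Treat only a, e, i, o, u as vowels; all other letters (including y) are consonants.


Letter mapping: d = C, u = V, n = C, g = C, e = V, o = V, n = C.

CVCCVVC


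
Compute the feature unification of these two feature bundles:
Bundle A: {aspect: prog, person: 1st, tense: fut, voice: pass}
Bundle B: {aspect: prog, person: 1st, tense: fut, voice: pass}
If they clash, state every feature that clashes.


Compare features:
aspect: A=prog vs B=prog -> unified: prog
person: A=1st vs B=1st -> unified: 1st
tense: A=fut vs B=fut -> unified: fut
voice: A=pass vs B=pass -> unified: pass
No clashes found.

Unified: {aspect: prog, person: 1st, tense: fut, voice: pass}


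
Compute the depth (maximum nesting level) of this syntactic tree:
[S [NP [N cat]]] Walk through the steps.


Count bracket nesting levels:
'[' at pos 0: depth = 1
'[' at pos 3: depth = 2
'[' at pos 7: depth = 3
Maximum depth reached: 3

3


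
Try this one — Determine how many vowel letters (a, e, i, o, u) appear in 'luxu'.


Vowels in 'luxu': u, u = 2 vowels.

2


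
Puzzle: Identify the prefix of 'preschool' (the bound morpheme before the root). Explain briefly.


The word 'preschool' = 'pre' (prefix) + 'school' (root). The prefix is 'pre'.

pre


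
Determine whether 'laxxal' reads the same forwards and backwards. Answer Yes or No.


Forward: 'laxxal'
Reversed: 'laxxal'
They are identical.

Yes


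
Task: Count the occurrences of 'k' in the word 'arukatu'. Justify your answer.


Letter 'k' in 'arukatu': found at position(s) 4 = 1 occurrence(s).

1


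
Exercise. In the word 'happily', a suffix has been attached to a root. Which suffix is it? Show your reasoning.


The word 'happily' = 'happy' (root) + '-ly' (suffix). The suffix is '-ly'.

ly


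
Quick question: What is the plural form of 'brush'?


Apply rule: Add -es (sibilant/fricative ending). 'brush' becomes 'brushes'.

brushes


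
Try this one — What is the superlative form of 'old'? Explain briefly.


Apply superlative formation (add -est): 'old' -> 'oldest'.

oldest


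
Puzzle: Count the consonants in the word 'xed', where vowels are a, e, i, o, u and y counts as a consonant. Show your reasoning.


Consonants in 'xed': x, d = 2 consonants.

2


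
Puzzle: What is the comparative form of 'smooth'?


Apply comparative formation (add -er): 'smooth' -> 'smoother'.

smoother


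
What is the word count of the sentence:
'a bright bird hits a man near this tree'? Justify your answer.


Split into words: a | bright | bird | hits | a | man | near | this | tree = 9 words.

9


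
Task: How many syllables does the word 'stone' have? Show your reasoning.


Break 'stone' into syllables: stone -> stone = 1 syllable

1 syllable


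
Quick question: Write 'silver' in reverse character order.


Reverse 'silver' character by character: 'revlis'.

revlis


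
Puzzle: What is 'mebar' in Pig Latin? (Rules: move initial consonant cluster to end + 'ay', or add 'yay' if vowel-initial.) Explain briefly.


'mebar': move consonant cluster 'm' to end and add 'ay': 'ebarmay'.

ebarmay


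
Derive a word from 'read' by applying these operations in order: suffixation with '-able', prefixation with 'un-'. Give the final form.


Step 1: Add suffix '-able' to 'read' = 'readable'
Step 2: Add prefix 'un-' to 'readable' = 'unreadable'

unreadable


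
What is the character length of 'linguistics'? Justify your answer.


Spell out 'linguistics' and number each letter: l(1), i(2), n(3), g(4), u(5), i(6), s(7), t(8), i(9), c(10), s(11). Total: 11 letters.

11


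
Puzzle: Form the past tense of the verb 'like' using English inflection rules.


Apply rule: Add -d (word ends in -e). 'like' becomes 'liked'.

liked


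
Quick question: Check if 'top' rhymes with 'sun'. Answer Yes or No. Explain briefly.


Rime (stressed vowel + following sounds) of 'top': -op = /ɒp/
Rime of 'sun': -un = /ʌn/
/ɒp/ and /ʌn/ are different ending sounds, so the words do not rhyme.

No


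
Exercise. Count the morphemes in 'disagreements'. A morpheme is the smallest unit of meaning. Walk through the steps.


Decomposition: dis- (prefix) + agree (root) + -ment (suffix) + -s (plural) = 4 morpheme(s)

4 morphemes


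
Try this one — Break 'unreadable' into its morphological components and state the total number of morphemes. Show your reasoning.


Step 1: Identify prefix: 'un' (meaning: not/reverse)
Step 2: Identify root: 'read'
Step 3: Identify suffix(es): 'able'
Decomposition: un- (prefix: not/reverse) + read (root) + -able (suffix: capable of)
Total morphemes: 3

3 morphemes (un- (prefix: not/reverse) + read (root) + -able (suffix: capable of))


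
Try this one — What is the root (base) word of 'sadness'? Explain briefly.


Remove suffix '-ness' from 'sadness' to get root 'sad'.

sad


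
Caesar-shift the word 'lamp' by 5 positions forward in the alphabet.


Shift each letter by 5: l -> q, a -> f, m -> r, p -> u. Result: 'qfru'.

qfru


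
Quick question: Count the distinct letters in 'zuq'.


Unique letters in 'zuq': {q, u, z} = 3 distinct letters.

3


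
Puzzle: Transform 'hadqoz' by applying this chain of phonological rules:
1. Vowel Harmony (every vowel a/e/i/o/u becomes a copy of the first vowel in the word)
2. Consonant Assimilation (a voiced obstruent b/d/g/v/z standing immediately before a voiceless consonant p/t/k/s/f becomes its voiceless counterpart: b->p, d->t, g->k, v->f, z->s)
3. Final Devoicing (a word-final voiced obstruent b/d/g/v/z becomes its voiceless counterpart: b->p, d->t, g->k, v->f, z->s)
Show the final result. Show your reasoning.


Starting form: 'hadqoz'
Rule 1: Vowel Harmony: all vowels become 'a' (matching first vowel). 'hadqoz' -> 'hadqaz'
Rule 2: Consonant Assimilation: no voiced obstruent (b/d/g/v/z) stands immediately before a voiceless consonant (p/t/k/s/f). No change.
Rule 3: Final Devoicing: word-final voiced obstruent 'z' becomes voiceless 's'. 'hadqaz' -> 'hadqas'
Final form: 'hadqas'

hadqas


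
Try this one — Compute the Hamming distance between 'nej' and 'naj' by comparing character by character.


Alignment:
Position 1: 'n' vs 'n' = match
Position 2: 'e' vs 'a' = DIFFER
Position 3: 'j' vs 'j' = match
Total differences: 1

1


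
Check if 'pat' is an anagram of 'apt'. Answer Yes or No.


Sorted letters of 'pat': 'apt'
Sorted letters of 'apt': 'apt'
They match.

Yes


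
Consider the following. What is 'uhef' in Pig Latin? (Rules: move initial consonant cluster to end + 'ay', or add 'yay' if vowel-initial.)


'uhef' starts with a vowel, so add 'yay': 'uhefyay'.

uhefyay


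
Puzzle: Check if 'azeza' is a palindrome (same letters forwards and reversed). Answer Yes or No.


Forward: 'azeza'
Reversed: 'azeza'
They are identical.

Yes


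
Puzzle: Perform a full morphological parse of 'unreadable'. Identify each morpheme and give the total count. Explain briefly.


Step 1: Identify prefix: 'un' (meaning: not/reverse)
Step 2: Identify root: 'read'
Step 3: Identify suffix(es): 'able'
Decomposition: un- (prefix: not/reverse) + read (root) + -able (suffix: capable of)
Total morphemes: 3

3 morphemes (un- (prefix: not/reverse) + read (root) + -able (suffix: capable of))


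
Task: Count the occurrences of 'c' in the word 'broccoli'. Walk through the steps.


Letter 'c' in 'broccoli': found at position(s) 4, 5 = 2 occurrence(s).

2


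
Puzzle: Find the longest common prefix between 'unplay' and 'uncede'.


Compare from the start: 2 characters match: 'un'. Mismatch at position 3: 'p' vs 'c'.

un


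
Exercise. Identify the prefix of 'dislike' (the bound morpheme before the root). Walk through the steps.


The word 'dislike' = 'dis' (prefix) + 'like' (root). The prefix is 'dis'.

dis


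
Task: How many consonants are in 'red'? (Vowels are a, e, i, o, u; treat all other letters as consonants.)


Consonants in 'red': r, d = 2 consonants.

2


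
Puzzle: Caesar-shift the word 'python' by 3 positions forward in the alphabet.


Shift each letter by 3: p -> s, y -> b, t -> w, h -> k, o -> r, n -> q. Result: 'sbwkrq'.

sbwkrq


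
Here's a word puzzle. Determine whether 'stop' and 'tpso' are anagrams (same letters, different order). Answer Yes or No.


Sorted letters of 'stop': 'opst'
Sorted letters of 'tpso': 'opst'
They match.

Yes


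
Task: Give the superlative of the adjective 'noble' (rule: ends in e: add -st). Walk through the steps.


Apply superlative formation (ends in e: add -st): 'noble' -> 'noblest'.

noblest


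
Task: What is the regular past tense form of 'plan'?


Apply rule: Double final consonant and add -ed. 'plan' becomes 'planned'.

planned


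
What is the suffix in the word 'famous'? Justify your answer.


The word 'famous' = 'fame' (root) + '-ous' (suffix). The suffix is '-ous'.

ous


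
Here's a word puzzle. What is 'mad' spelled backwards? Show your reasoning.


Reverse 'mad' character by character: 'dam'.

dam


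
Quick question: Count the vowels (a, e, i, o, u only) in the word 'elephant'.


Vowels in 'elephant': e, e, a = 3 vowels.

3


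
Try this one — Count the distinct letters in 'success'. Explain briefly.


Unique letters in 'success': {c, e, s, u} = 4 distinct letters.

4


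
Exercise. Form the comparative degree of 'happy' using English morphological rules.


Apply comparative formation (consonant + y: change y to i, add -er): 'happy' -> 'happier'.

happier


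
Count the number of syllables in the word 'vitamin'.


Break 'vitamin' into syllables: vi-ta-min -> vi | ta | min = 3 syllables

3 syllables


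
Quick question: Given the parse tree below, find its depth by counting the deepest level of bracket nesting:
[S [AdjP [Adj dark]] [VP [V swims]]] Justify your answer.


Count bracket nesting levels:
'[' at pos 0: depth = 1
'[' at pos 3: depth = 2
'[' at pos 9: depth = 3
'[' at pos 21: depth = 2
'[' at pos 25: depth = 3
Maximum depth reached: 3

3


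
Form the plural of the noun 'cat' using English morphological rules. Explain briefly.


Apply rule: Add -s. 'cat' becomes 'cats'.

cats


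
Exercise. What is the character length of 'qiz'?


Spell out 'qiz' and number each letter: q(1), i(2), z(3). Total: 3 letters.

3


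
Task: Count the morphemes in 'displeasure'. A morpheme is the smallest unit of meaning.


Decomposition: dis- (prefix) + please (root) + -ure (suffix) = 3 morpheme(s)

3 morphemes


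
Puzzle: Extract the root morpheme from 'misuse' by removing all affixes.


Remove prefix 'mis' from 'misuse' to get root 'use'.

use


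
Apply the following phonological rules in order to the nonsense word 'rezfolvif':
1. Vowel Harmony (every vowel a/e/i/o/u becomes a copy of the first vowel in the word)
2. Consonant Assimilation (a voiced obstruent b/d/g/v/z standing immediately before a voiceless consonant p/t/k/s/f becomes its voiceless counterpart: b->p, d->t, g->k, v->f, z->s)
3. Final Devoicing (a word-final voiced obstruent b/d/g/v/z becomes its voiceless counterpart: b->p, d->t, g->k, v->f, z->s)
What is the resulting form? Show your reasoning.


Starting form: 'rezfolvif'
Rule 1: Vowel Harmony: all vowels become 'e' (matching first vowel). 'rezfolvif' -> 'rezfelvef'
Rule 2: Consonant Assimilation: voiced obstruent before voiceless consonant becomes voiceless ('zf' -> 'sf'). 'rezfelvef' -> 'resfelvef'
Rule 3: Final Devoicing: final consonant 'f' is not one of the voiced obstruents b/d/g/v/z. No change.
Final form: 'resfelvef'

resfelvef
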